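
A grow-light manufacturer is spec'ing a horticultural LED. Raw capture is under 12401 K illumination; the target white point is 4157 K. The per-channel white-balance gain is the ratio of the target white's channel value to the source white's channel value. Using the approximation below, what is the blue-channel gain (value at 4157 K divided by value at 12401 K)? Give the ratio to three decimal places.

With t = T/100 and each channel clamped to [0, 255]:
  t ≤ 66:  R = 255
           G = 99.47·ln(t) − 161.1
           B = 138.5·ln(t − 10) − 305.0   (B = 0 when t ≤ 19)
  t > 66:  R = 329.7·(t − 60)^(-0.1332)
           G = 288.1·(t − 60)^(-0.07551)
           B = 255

0.679

At 12401 K (t = 124.01):
  B = 255 by definition for t > 66.
At 4157 K (t = 41.57):
  B = 138.5·ln(41.57 − 10) − 305.0 = 138.5·ln 31.57 − 305.0 = 138.5·3.4522 − 305.0 = 173.131.
Gain = 173.131 / 255.000 = 0.6789 → 0.679.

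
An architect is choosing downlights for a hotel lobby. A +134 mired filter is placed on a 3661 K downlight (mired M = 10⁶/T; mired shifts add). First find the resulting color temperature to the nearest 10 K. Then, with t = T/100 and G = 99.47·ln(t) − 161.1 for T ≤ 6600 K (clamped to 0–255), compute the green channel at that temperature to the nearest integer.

157

M_in = 10⁶/3661 = 273.15; M_out = 273.15 + (+134) = 407.15.
T_out = 10⁶/407.15 = 2456.1 K → 2460 K; t = 24.6.
G = 99.47·ln 24.6 − 161.1 = 99.47·3.2027 − 161.1 = 157.477.
Rounded: 157.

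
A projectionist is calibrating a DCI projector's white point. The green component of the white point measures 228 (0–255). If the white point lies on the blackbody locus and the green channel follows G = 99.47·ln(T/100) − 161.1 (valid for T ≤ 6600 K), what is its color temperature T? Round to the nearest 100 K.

ln t = (228 + 161.1) / 99.47 = 3.9117.
t = e^3.9117 = 49.985.
T = 100·t = 4999 K → 5000 K to the nearest 100 K.

5000 K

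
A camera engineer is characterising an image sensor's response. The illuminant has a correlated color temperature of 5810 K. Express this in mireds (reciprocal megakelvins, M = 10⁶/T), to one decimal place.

172.1 mireds

M = 10⁶ / 5810 = 172.117 → 172.1 mireds.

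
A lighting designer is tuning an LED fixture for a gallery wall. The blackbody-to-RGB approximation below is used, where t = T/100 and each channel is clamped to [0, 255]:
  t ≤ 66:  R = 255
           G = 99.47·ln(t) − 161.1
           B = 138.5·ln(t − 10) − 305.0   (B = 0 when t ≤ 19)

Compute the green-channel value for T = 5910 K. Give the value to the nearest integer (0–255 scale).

t = 5910/100 = 59.1; the t ≤ 66 branch applies.
G = 99.47·ln 59.1 − 161.1 = 99.47·4.0792 − 161.1 = 244.661.
Rounded: 245.

245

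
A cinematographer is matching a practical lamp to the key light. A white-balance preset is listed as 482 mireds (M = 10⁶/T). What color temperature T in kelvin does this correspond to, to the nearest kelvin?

2075 K

T = 10⁶ / 482 = 2074.69 K → 2075 K.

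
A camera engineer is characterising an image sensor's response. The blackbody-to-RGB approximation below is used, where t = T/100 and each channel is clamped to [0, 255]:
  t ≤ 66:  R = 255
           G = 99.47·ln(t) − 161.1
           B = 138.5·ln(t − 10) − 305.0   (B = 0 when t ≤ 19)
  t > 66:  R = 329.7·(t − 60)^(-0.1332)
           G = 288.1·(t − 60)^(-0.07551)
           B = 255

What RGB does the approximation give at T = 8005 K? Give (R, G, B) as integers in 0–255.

(221, 230, 255)

t = 8005/100 = 80.05; the t > 66 branch applies.
R = 329.7·(80.05 − 60)^(-0.1332) = 329.7·20.05^(-0.1332) = 329.7·0.67075 = 221.145.
G = 288.1·(80.05 − 60)^(-0.07551) = 288.1·20.05^(-0.07551) = 288.1·0.79740 = 229.732.
B = 255 by definition for t > 66.
Rounded: (221, 230, 255).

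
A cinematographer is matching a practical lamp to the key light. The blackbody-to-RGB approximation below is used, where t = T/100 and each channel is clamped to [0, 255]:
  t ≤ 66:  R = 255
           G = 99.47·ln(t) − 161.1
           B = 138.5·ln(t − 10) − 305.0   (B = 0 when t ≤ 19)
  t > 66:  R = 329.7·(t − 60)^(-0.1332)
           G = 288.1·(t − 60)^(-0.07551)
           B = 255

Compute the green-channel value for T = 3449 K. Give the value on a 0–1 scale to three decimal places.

t = 3449/100 = 34.49; the t ≤ 66 branch applies.
G = 99.47·ln 34.49 − 161.1 = 99.47·3.5407 − 161.1 = 191.090.
On a 0–1 scale: 191.090/255 = 0.7494 → 0.749.

0.749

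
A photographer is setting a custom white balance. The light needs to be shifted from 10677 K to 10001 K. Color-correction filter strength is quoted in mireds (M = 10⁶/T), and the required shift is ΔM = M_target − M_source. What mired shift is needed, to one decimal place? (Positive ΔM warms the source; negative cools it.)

+6.3 mireds

M_source = 10⁶/10677 = 93.659; M_target = 10⁶/10001 = 99.990.
ΔM = 99.990 − 93.659 = 6.331 → +6.3 mireds, a warming shift.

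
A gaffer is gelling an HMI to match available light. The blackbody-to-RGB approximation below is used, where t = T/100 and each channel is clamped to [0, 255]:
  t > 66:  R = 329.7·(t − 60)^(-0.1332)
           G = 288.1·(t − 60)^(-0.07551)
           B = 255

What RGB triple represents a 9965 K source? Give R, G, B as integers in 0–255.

t = 9965/100 = 99.65; the t > 66 branch applies.
R = 329.7·(99.65 − 60)^(-0.1332) = 329.7·39.65^(-0.1332) = 329.7·0.61251 = 201.945.
G = 288.1·(99.65 − 60)^(-0.07551) = 288.1·39.65^(-0.07551) = 288.1·0.75738 = 218.203.
B = 255 by definition for t > 66.
Rounded: (202, 218, 255).

R=202, G=218, B=255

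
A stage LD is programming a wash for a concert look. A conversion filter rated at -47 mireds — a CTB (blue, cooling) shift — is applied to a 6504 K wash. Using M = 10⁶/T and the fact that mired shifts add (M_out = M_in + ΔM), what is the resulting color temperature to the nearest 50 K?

M_in = 10⁶/6504 = 153.75 mireds.
M_out = 153.75 + (-47) = 106.75 mireds.
T_out = 10⁶/106.75 = 9367.5 K → 9350 K.

9350 K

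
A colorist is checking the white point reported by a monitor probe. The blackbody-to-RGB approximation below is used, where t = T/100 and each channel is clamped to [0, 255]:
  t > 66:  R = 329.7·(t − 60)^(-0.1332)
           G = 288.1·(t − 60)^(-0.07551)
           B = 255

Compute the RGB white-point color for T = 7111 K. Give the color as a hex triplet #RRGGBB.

#EFF0FF

t = 7111/100 = 71.11; the t > 66 branch applies.
R = 329.7·(71.11 − 60)^(-0.1332) = 329.7·11.11^(-0.1332) = 329.7·0.72562 = 239.238.
G = 288.1·(71.11 − 60)^(-0.07551) = 288.1·11.11^(-0.07551) = 288.1·0.83375 = 240.205.
B = 255 by definition for t > 66.
Rounded: (239, 240, 255).
In hex: #EFF0FF.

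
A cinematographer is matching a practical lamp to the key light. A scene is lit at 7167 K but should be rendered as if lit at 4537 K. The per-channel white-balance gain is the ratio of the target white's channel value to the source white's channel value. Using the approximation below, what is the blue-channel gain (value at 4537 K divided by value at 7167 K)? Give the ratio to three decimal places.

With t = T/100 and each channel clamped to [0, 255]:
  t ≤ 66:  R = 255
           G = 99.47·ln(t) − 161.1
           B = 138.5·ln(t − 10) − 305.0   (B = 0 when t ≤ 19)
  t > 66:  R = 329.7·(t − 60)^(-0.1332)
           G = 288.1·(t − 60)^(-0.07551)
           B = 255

0.741

At 7167 K (t = 71.67):
  B = 255 by definition for t > 66.
At 4537 K (t = 45.37):
  B = 138.5·ln(45.37 − 10) − 305.0 = 138.5·ln 35.37 − 305.0 = 138.5·3.5659 − 305.0 = 188.872.
Gain = 188.872 / 255.000 = 0.7407 → 0.741.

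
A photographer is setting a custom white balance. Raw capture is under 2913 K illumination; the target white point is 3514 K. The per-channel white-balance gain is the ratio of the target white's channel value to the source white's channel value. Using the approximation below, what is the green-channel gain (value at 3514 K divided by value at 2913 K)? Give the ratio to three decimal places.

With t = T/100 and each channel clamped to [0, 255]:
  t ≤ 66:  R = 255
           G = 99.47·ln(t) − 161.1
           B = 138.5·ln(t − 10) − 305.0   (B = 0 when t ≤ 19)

1.107

At 2913 K (t = 29.13):
  G = 99.47·ln 29.13 − 161.1 = 99.47·3.3718 − 161.1 = 174.290.
At 3514 K (t = 35.14):
  G = 99.47·ln 35.14 − 161.1 = 99.47·3.5593 − 161.1 = 192.948.
Gain = 192.948 / 174.290 = 1.1071 → 1.107.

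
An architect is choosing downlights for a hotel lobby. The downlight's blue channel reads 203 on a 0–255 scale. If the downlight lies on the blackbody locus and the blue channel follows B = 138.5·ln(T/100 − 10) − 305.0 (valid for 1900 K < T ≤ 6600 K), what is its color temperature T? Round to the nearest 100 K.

ln(t − 10) = (203 + 305.0) / 138.5 = 3.6679.
t − 10 = e^3.6679 = 39.168, so t = 49.168.
T = 100·t = 4917 K → 4900 K to the nearest 100 K.

4900 K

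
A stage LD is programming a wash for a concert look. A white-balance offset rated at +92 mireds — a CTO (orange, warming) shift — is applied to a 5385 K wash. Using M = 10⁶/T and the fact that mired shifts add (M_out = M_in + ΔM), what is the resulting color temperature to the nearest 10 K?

M_in = 10⁶/5385 = 185.70 mireds.
M_out = 185.70 + (+92) = 277.70 mireds.
T_out = 10⁶/277.70 = 3601.0 K → 3600 K.

3600 K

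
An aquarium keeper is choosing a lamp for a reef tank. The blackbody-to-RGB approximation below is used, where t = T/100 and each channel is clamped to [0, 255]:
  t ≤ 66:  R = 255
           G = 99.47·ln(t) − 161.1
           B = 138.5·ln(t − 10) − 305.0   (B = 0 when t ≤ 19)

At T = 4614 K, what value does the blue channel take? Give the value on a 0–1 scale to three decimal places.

t = 4614/100 = 46.14; the t ≤ 66 branch applies.
B = 138.5·ln(46.14 − 10) − 305.0 = 138.5·ln 36.14 − 305.0 = 138.5·3.5874 − 305.0 = 191.855.
On a 0–1 scale: 191.855/255 = 0.7524 → 0.752.

0.752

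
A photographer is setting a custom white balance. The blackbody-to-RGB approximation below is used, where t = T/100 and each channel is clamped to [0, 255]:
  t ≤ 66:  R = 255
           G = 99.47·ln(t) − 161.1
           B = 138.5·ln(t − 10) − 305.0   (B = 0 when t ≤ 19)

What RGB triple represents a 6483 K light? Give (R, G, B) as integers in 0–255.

(255, 254, 250)

t = 6483/100 = 64.83; the t ≤ 66 branch applies.
R = 255 by definition for t ≤ 66.
G = 99.47·ln 64.83 − 161.1 = 99.47·4.1718 − 161.1 = 253.866.
B = 138.5·ln(64.83 − 10) − 305.0 = 138.5·ln 54.83 − 305.0 = 138.5·4.0042 − 305.0 = 249.587.
Rounded: (255, 254, 250).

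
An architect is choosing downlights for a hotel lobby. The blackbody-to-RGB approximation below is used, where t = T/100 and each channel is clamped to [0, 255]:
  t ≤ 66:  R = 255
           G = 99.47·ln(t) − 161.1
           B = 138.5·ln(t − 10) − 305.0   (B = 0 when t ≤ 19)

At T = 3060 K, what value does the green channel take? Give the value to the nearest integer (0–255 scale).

t = 3060/100 = 30.6; the t ≤ 66 branch applies.
G = 99.47·ln 30.6 − 161.1 = 99.47·3.4210 − 161.1 = 179.187.
Rounded: 179.

179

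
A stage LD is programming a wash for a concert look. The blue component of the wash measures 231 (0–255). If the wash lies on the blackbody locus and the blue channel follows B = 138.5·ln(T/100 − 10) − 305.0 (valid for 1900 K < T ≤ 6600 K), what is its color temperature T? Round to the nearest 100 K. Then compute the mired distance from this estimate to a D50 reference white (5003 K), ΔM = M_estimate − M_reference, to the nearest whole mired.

-27 mireds

ln(t − 10) = (231 + 305.0) / 138.5 = 3.8700.
t − 10 = e^3.8700 = 47.944, so t = 57.944.
T = 100·t = 5794 K → 5800 K to the nearest 100 K.
M_estimate = 10⁶/5800 = 172.41; M_reference = 10⁶/5003 = 199.88.
ΔM = 172.41 − 199.88 = -27.47 → -27 mireds.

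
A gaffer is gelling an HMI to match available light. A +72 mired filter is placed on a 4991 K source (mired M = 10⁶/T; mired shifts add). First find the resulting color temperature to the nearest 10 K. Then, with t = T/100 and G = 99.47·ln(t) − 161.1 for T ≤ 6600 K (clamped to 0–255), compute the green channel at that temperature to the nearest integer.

197

M_in = 10⁶/4991 = 200.36; M_out = 200.36 + (+72) = 272.36.
T_out = 10⁶/272.36 = 3671.6 K → 3670 K; t = 36.7.
G = 99.47·ln 36.7 − 161.1 = 99.47·3.6028 − 161.1 = 197.268.
Rounded: 197.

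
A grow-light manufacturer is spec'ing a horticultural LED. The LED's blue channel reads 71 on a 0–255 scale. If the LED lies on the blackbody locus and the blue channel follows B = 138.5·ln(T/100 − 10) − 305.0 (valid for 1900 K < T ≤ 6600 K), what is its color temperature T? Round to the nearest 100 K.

2500 K

ln(t − 10) = (71 + 305.0) / 138.5 = 2.7148.
t − 10 = e^2.7148 = 15.102, so t = 25.102.
T = 100·t = 2510 K → 2500 K to the nearest 100 K.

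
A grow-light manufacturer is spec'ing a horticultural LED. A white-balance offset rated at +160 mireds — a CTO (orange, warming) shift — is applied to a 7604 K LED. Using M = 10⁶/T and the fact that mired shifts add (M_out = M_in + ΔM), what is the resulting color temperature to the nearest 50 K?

M_in = 10⁶/7604 = 131.51 mireds.
M_out = 131.51 + (+160) = 291.51 mireds.
T_out = 10⁶/291.51 = 3430.4 K → 3450 K.

3450 K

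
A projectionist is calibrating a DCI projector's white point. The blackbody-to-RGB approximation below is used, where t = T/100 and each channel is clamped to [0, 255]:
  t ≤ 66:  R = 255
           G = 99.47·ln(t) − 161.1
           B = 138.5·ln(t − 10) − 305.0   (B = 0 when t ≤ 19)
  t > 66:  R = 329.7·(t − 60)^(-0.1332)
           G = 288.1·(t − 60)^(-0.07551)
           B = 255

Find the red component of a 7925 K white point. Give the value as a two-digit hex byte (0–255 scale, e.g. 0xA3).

t = 7925/100 = 79.25; the t > 66 branch applies.
R = 329.7·(79.25 − 60)^(-0.1332) = 329.7·19.25^(-0.1332) = 329.7·0.67439 = 222.348.
Rounded: 222; in hex, 0xDE.

0xDE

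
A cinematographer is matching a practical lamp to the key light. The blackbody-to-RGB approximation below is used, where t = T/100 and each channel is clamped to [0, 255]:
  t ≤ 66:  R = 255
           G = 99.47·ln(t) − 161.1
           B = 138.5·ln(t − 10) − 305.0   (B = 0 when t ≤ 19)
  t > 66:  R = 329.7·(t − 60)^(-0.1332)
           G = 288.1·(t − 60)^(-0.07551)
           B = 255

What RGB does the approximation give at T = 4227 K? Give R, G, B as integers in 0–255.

R=255, G=211, B=176

t = 4227/100 = 42.27; the t ≤ 66 branch applies.
R = 255 by definition for t ≤ 66.
G = 99.47·ln 42.27 − 161.1 = 99.47·3.7441 − 161.1 = 211.323.
B = 138.5·ln(42.27 − 10) − 305.0 = 138.5·ln 32.27 − 305.0 = 138.5·3.4741 − 305.0 = 176.168.
Rounded: (255, 211, 176).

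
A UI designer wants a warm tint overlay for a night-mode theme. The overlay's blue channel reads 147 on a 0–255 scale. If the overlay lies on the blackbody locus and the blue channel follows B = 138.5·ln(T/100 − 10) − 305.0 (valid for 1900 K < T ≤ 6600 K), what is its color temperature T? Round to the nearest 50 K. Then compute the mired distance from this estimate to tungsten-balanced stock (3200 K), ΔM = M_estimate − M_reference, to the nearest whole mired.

ln(t − 10) = (147 + 305.0) / 138.5 = 3.2635.
t − 10 = e^3.2635 = 26.142, so t = 36.142.
T = 100·t = 3614 K → 3600 K to the nearest 50 K.
M_estimate = 10⁶/3600 = 277.78; M_reference = 10⁶/3200 = 312.50.
ΔM = 277.78 − 312.50 = -34.72 → -35 mireds.

-35 mireds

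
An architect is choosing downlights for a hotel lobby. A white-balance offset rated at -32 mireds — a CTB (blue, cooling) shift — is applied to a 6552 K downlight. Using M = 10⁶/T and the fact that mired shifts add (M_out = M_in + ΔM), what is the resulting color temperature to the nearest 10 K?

8290 K

M_in = 10⁶/6552 = 152.63 mireds.
M_out = 152.63 + (-32) = 120.63 mireds.
T_out = 10⁶/120.63 = 8290.1 K → 8290 K.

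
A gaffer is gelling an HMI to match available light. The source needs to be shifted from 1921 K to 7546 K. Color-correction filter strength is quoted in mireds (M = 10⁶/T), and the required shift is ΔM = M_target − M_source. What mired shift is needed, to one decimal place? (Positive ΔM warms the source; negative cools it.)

-388.0 mireds

M_source = 10⁶/1921 = 520.562; M_target = 10⁶/7546 = 132.521.
ΔM = 132.521 − 520.562 = -388.042 → -388.0 mireds, a cooling shift.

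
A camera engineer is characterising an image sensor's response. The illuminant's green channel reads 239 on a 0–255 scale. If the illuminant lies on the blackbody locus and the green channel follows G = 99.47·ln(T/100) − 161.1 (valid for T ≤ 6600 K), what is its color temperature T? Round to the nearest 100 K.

ln t = (239 + 161.1) / 99.47 = 4.0223.
t = e^4.0223 = 55.830.
T = 100·t = 5583 K → 5600 K to the nearest 100 K.

5600 K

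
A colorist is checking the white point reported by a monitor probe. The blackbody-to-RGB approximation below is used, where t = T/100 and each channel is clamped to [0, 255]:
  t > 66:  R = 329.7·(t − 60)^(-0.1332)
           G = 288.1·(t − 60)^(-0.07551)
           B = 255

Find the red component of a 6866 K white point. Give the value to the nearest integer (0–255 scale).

247

t = 6866/100 = 68.66; the t > 66 branch applies.
R = 329.7·(68.66 − 60)^(-0.1332) = 329.7·8.66^(-0.1332) = 329.7·0.75011 = 247.310.
Rounded: 247.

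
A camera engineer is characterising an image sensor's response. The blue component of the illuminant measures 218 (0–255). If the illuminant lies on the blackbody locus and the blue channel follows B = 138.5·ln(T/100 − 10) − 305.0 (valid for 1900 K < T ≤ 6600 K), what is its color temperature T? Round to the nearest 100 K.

5400 K

ln(t − 10) = (218 + 305.0) / 138.5 = 3.7762.
t − 10 = e^3.7762 = 43.649, so t = 53.649.
T = 100·t = 5365 K → 5400 K to the nearest 100 K.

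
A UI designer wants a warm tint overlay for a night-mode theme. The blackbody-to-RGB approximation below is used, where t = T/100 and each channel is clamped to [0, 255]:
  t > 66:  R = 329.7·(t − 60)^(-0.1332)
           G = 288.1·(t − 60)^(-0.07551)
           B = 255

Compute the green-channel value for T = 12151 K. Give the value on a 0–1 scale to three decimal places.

0.828

t = 12151/100 = 121.51; the t > 66 branch applies.
G = 288.1·(121.51 − 60)^(-0.07551) = 288.1·61.51^(-0.07551) = 288.1·0.73268 = 211.086.
On a 0–1 scale: 211.086/255 = 0.8278 → 0.828.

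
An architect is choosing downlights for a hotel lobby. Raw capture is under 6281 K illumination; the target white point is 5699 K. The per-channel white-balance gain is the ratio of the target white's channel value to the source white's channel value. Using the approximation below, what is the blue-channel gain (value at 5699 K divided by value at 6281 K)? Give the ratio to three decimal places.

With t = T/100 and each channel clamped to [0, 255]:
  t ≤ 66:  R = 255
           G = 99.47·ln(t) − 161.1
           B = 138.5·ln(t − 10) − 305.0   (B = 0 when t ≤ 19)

0.934

At 6281 K (t = 62.81):
  B = 138.5·ln(62.81 − 10) − 305.0 = 138.5·ln 52.81 − 305.0 = 138.5·3.9667 − 305.0 = 244.388.
At 5699 K (t = 56.99):
  B = 138.5·ln(56.99 − 10) − 305.0 = 138.5·ln 46.99 − 305.0 = 138.5·3.8499 − 305.0 = 228.216.
Gain = 228.216 / 244.388 = 0.9338 → 0.934.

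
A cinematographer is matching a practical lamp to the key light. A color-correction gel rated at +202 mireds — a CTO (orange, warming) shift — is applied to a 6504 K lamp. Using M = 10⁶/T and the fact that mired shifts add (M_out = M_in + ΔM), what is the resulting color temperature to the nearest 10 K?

M_in = 10⁶/6504 = 153.75 mireds.
M_out = 153.75 + (+202) = 355.75 mireds.
T_out = 10⁶/355.75 = 2811.0 K → 2810 K.

2810 K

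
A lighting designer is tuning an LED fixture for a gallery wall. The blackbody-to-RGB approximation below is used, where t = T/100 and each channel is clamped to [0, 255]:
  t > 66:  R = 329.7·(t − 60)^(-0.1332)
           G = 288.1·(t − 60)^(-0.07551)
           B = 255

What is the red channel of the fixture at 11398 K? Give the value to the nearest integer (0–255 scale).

194

t = 11398/100 = 113.98; the t > 66 branch applies.
R = 329.7·(113.98 − 60)^(-0.1332) = 329.7·53.98^(-0.1332) = 329.7·0.58785 = 193.814.
Rounded: 194.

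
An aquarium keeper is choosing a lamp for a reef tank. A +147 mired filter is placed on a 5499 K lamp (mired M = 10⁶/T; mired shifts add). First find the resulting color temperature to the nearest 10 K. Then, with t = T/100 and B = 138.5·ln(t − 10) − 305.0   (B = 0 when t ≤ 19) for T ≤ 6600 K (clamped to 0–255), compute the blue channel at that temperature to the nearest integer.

113

M_in = 10⁶/5499 = 181.85; M_out = 181.85 + (+147) = 328.85.
T_out = 10⁶/328.85 = 3040.9 K → 3040 K; t = 30.4.
B = 138.5·ln(30.4 − 10) − 305.0 = 138.5·ln 20.4 − 305.0 = 138.5·3.0155 − 305.0 = 112.652.
Rounded: 113.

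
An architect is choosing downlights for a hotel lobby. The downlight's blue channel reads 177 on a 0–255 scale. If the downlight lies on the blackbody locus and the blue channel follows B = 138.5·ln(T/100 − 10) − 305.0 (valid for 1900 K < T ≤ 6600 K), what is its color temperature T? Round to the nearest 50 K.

ln(t − 10) = (177 + 305.0) / 138.5 = 3.4801.
t − 10 = e^3.4801 = 32.464, so t = 42.464.
T = 100·t = 4246 K → 4250 K to the nearest 50 K.

4250 K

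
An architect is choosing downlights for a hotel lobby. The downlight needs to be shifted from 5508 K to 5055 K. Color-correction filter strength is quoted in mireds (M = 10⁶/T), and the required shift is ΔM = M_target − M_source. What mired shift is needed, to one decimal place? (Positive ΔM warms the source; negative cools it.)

+16.3 mireds

M_source = 10⁶/5508 = 181.554; M_target = 10⁶/5055 = 197.824.
ΔM = 197.824 − 181.554 = 16.270 → +16.3 mireds, a warming shift.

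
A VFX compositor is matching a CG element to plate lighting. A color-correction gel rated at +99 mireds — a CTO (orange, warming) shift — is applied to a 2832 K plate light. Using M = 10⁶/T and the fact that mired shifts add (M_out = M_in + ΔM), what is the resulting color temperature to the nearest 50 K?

M_in = 10⁶/2832 = 353.11 mireds.
M_out = 353.11 + (+99) = 452.11 mireds.
T_out = 10⁶/452.11 = 2211.9 K → 2200 K.

2200 K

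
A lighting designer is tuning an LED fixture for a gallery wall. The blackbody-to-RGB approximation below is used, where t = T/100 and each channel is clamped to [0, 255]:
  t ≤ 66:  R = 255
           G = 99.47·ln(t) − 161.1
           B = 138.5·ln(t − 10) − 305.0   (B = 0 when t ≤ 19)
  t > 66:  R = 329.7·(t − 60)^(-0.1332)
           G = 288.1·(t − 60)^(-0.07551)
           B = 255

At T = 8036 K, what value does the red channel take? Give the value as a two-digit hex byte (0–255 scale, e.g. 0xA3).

0xDD

t = 8036/100 = 80.36; the t > 66 branch applies.
R = 329.7·(80.36 − 60)^(-0.1332) = 329.7·20.36^(-0.1332) = 329.7·0.66938 = 220.694.
Rounded: 221; in hex, 0xDD.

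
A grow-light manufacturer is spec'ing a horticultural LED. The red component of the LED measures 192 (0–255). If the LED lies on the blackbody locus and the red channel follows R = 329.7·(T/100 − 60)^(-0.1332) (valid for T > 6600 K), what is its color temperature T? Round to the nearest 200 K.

(t − 60)^(-0.1332) = 192/329.7 = 0.58235.
t − 60 = 0.58235^(1/-0.1332) = 0.58235^(-7.508) = 57.929, so t = 117.929.
T = 100·t = 11793 K → 11800 K to the nearest 200 K.

11800 K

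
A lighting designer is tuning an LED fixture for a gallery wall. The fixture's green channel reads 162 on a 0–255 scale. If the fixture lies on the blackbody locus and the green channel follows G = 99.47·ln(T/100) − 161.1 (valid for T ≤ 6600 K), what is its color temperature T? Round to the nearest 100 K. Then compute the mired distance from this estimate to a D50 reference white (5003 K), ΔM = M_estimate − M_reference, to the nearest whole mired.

ln t = (162 + 161.1) / 99.47 = 3.2482.
t = e^3.2482 = 25.744.
T = 100·t = 2574 K → 2600 K to the nearest 100 K.
M_estimate = 10⁶/2600 = 384.62; M_reference = 10⁶/5003 = 199.88.
ΔM = 384.62 − 199.88 = 184.74 → +185 mireds.

+185 mireds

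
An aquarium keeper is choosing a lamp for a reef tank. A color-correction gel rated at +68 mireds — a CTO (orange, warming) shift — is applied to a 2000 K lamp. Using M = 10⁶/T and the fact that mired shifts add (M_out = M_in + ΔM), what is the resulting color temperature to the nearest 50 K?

M_in = 10⁶/2000 = 500.00 mireds.
M_out = 500.00 + (+68) = 568.00 mireds.
T_out = 10⁶/568.00 = 1760.6 K → 1750 K.

1750 K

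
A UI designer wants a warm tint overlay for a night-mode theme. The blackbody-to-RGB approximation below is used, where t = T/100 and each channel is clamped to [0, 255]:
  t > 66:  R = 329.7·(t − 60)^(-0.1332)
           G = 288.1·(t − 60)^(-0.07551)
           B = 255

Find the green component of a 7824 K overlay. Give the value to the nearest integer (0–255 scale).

t = 7824/100 = 78.24; the t > 66 branch applies.
G = 288.1·(78.24 − 60)^(-0.07551) = 288.1·18.24^(-0.07551) = 288.1·0.80312 = 231.379.
Rounded: 231.

231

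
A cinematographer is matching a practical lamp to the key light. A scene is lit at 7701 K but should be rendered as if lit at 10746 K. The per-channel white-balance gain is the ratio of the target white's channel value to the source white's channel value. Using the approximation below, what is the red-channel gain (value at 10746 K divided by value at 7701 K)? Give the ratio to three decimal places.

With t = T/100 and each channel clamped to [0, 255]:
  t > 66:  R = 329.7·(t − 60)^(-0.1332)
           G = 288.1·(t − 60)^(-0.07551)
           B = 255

0.872

At 7701 K (t = 77.01):
  R = 329.7·(77.01 − 60)^(-0.1332) = 329.7·17.01^(-0.1332) = 329.7·0.68560 = 226.042.
At 10746 K (t = 107.46):
  R = 329.7·(107.46 − 60)^(-0.1332) = 329.7·47.46^(-0.1332) = 329.7·0.59802 = 197.166.
Gain = 197.166 / 226.042 = 0.8723 → 0.872.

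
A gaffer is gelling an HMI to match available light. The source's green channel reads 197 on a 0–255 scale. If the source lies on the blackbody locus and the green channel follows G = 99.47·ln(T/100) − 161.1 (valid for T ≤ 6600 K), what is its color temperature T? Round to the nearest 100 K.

ln t = (197 + 161.1) / 99.47 = 3.6001.
t = e^3.6001 = 36.601.
T = 100·t = 3660 K → 3700 K to the nearest 100 K.

3700 K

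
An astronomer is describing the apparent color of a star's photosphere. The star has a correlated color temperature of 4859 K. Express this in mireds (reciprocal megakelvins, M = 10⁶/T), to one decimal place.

205.8 mireds

M = 10⁶ / 4859 = 205.804 → 205.8 mireds.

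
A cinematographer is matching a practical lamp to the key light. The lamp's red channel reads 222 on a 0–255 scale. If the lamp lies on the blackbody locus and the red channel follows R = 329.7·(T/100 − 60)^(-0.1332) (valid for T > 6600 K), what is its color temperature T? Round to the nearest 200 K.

(t − 60)^(-0.1332) = 222/329.7 = 0.67334.
t − 60 = 0.67334^(1/-0.1332) = 0.67334^(-7.508) = 19.478, so t = 79.478.
T = 100·t = 7948 K → 8000 K to the nearest 200 K.

8000 K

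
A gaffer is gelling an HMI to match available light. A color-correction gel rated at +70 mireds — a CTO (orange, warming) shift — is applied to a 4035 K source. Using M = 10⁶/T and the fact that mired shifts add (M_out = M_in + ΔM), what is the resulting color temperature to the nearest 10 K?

M_in = 10⁶/4035 = 247.83 mireds.
M_out = 247.83 + (+70) = 317.83 mireds.
T_out = 10⁶/317.83 = 3146.3 K → 3150 K.

3150 K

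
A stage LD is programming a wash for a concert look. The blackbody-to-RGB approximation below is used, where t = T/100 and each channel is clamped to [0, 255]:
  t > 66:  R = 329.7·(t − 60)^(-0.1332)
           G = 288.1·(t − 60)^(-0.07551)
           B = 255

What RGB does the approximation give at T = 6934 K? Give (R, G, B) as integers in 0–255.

t = 6934/100 = 69.34; the t > 66 branch applies.
R = 329.7·(69.34 − 60)^(-0.1332) = 329.7·9.34^(-0.1332) = 329.7·0.74259 = 244.832.
G = 288.1·(69.34 − 60)^(-0.07551) = 288.1·9.34^(-0.07551) = 288.1·0.84475 = 243.373.
B = 255 by definition for t > 66.
Rounded: (245, 243, 255).

(245, 243, 255)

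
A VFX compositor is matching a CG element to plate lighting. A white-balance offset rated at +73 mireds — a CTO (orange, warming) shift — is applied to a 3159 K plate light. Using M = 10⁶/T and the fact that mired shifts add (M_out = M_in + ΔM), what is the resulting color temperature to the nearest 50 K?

2550 K

M_in = 10⁶/3159 = 316.56 mireds.
M_out = 316.56 + (+73) = 389.56 mireds.
T_out = 10⁶/389.56 = 2567.0 K → 2550 K.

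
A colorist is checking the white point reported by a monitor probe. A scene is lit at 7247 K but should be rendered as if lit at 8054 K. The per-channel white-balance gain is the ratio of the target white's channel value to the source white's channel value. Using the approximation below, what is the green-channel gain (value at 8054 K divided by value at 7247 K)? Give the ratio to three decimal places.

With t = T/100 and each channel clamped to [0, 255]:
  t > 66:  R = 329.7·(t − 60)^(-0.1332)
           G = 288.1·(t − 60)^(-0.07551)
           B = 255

At 7247 K (t = 72.47):
  G = 288.1·(72.47 − 60)^(-0.07551) = 288.1·12.47^(-0.07551) = 288.1·0.82652 = 238.119.
At 8054 K (t = 80.54):
  G = 288.1·(80.54 − 60)^(-0.07551) = 288.1·20.54^(-0.07551) = 288.1·0.79595 = 229.313.
Gain = 229.313 / 238.119 = 0.9630 → 0.963.

0.963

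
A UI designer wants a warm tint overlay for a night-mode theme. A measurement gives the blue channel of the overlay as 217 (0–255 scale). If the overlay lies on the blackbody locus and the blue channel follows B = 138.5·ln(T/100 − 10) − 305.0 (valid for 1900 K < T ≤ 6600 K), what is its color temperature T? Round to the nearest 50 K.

5350 K

ln(t − 10) = (217 + 305.0) / 138.5 = 3.7690.
t − 10 = e^3.7690 = 43.335, so t = 53.335.
T = 100·t = 5333 K → 5350 K to the nearest 50 K.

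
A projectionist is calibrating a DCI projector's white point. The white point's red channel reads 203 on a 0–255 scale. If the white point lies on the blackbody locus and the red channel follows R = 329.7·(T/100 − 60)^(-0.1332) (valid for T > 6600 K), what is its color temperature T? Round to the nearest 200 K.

9800 K

(t − 60)^(-0.1332) = 203/329.7 = 0.61571.
t − 60 = 0.61571^(1/-0.1332) = 0.61571^(-7.508) = 38.129, so t = 98.129.
T = 100·t = 9813 K → 9800 K to the nearest 200 K.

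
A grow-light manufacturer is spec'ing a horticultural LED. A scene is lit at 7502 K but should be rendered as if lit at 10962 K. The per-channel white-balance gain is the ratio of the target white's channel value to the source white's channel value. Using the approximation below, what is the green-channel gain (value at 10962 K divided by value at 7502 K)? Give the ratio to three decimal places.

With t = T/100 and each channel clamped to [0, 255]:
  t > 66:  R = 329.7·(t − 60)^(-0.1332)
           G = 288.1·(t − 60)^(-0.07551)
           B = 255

0.914

At 7502 K (t = 75.02):
  G = 288.1·(75.02 − 60)^(-0.07551) = 288.1·15.02^(-0.07551) = 288.1·0.81499 = 234.797.
At 10962 K (t = 109.62):
  G = 288.1·(109.62 − 60)^(-0.07551) = 288.1·49.62^(-0.07551) = 288.1·0.74467 = 214.538.
Gain = 214.538 / 234.797 = 0.9137 → 0.914.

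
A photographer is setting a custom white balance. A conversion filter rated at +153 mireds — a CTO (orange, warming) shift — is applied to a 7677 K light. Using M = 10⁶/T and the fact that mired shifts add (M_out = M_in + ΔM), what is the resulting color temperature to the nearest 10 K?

M_in = 10⁶/7677 = 130.26 mireds.
M_out = 130.26 + (+153) = 283.26 mireds.
T_out = 10⁶/283.26 = 3530.3 K → 3530 K.

3530 K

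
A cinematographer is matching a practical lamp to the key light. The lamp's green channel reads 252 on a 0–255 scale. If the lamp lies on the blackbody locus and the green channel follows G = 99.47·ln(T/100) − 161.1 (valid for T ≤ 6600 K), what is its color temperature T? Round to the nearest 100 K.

ln t = (252 + 161.1) / 99.47 = 4.1530.
t = e^4.1530 = 63.625.
T = 100·t = 6363 K → 6400 K to the nearest 100 K.

6400 K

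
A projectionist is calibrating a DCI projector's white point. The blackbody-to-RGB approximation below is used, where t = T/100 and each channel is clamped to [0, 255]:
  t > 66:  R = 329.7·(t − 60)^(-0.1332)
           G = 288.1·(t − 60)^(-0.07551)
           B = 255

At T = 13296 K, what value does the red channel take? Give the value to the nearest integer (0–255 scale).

186

t = 13296/100 = 132.96; the t > 66 branch applies.
R = 329.7·(132.96 − 60)^(-0.1332) = 329.7·72.96^(-0.1332) = 329.7·0.56473 = 186.190.
Rounded: 186.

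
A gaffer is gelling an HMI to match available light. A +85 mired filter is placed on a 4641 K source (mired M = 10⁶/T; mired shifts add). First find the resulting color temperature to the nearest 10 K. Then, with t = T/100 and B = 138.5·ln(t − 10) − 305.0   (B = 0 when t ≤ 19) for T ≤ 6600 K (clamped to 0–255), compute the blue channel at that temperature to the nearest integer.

131

M_in = 10⁶/4641 = 215.47; M_out = 215.47 + (+85) = 300.47.
T_out = 10⁶/300.47 = 3328.1 K → 3330 K; t = 33.3.
B = 138.5·ln(33.3 − 10) − 305.0 = 138.5·ln 23.3 − 305.0 = 138.5·3.1485 − 305.0 = 131.061.
Rounded: 131.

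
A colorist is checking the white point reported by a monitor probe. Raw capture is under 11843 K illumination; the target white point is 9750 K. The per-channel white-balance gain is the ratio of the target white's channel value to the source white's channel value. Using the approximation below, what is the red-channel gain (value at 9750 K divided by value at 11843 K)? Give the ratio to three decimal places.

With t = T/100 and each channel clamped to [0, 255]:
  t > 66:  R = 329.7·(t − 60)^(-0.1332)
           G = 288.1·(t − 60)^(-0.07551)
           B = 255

1.061

At 11843 K (t = 118.43):
  R = 329.7·(118.43 − 60)^(-0.1332) = 329.7·58.43^(-0.1332) = 329.7·0.58168 = 191.780.
At 9750 K (t = 97.5):
  R = 329.7·(97.5 − 60)^(-0.1332) = 329.7·37.5^(-0.1332) = 329.7·0.61708 = 203.450.
Gain = 203.450 / 191.780 = 1.0609 → 1.061.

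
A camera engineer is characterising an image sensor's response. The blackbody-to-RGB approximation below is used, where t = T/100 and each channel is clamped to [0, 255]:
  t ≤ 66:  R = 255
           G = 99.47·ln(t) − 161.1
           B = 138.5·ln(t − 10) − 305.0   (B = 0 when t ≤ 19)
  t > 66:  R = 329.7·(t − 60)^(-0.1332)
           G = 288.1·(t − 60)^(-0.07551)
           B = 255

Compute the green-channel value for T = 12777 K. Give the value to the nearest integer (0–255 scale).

210

t = 12777/100 = 127.77; the t > 66 branch applies.
G = 288.1·(127.77 − 60)^(-0.07551) = 288.1·67.77^(-0.07551) = 288.1·0.72734 = 209.547.
Rounded: 210.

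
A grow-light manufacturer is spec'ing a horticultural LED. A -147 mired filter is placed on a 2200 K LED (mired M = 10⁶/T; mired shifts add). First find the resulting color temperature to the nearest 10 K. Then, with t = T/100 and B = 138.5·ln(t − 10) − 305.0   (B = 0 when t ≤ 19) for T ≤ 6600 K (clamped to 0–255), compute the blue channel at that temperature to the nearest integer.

M_in = 10⁶/2200 = 454.55; M_out = 454.55 + (-147) = 307.55.
T_out = 10⁶/307.55 = 3251.6 K → 3250 K; t = 32.5.
B = 138.5·ln(32.5 − 10) − 305.0 = 138.5·ln 22.5 − 305.0 = 138.5·3.1135 − 305.0 = 126.222.
Rounded: 126.

126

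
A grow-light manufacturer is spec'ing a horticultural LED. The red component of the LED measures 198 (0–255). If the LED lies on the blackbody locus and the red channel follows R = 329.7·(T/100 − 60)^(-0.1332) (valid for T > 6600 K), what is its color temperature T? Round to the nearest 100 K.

10600 K

(t − 60)^(-0.1332) = 198/329.7 = 0.60055.
t − 60 = 0.60055^(1/-0.1332) = 0.60055^(-7.508) = 45.980, so t = 105.980.
T = 100·t = 10598 K → 10600 K to the nearest 100 K.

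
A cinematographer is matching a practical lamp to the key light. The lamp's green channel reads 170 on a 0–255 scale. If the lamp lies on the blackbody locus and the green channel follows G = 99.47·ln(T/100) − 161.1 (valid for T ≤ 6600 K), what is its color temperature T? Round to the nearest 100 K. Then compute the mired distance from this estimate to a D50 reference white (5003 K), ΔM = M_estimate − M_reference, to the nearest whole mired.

+157 mireds

ln t = (170 + 161.1) / 99.47 = 3.3286.
t = e^3.3286 = 27.900.
T = 100·t = 2790 K → 2800 K to the nearest 100 K.
M_estimate = 10⁶/2800 = 357.14; M_reference = 10⁶/5003 = 199.88.
ΔM = 357.14 − 199.88 = 157.26 → +157 mireds.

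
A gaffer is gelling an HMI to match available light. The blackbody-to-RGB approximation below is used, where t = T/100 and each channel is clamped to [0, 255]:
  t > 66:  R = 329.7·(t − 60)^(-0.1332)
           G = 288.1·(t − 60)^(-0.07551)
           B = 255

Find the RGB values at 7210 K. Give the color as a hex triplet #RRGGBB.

#EDEFFF

t = 7210/100 = 72.1; the t > 66 branch applies.
R = 329.7·(72.1 − 60)^(-0.1332) = 329.7·12.1^(-0.1332) = 329.7·0.71742 = 236.533.
G = 288.1·(72.1 − 60)^(-0.07551) = 288.1·12.1^(-0.07551) = 288.1·0.82840 = 238.661.
B = 255 by definition for t > 66.
Rounded: (237, 239, 255).
In hex: #EDEFFF.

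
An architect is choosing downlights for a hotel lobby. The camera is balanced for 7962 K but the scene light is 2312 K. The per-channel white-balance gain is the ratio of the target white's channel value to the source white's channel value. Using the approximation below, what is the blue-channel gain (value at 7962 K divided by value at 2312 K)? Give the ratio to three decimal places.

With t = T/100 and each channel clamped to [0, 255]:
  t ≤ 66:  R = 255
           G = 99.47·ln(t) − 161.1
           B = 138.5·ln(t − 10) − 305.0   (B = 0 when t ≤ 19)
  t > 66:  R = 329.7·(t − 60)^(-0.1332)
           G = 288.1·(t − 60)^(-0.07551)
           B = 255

4.950

At 2312 K (t = 23.12):
  B = 138.5·ln(23.12 − 10) − 305.0 = 138.5·ln 13.12 − 305.0 = 138.5·2.5741 − 305.0 = 51.518.
At 7962 K (t = 79.62):
  B = 255 by definition for t > 66.
Gain = 255.000 / 51.518 = 4.9497 → 4.950.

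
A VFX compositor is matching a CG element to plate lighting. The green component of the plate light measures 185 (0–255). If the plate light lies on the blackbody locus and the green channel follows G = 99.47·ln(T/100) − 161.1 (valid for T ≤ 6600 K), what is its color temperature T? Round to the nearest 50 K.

ln t = (185 + 161.1) / 99.47 = 3.4794.
t = e^3.4794 = 32.442.
T = 100·t = 3244 K → 3250 K to the nearest 50 K.

3250 K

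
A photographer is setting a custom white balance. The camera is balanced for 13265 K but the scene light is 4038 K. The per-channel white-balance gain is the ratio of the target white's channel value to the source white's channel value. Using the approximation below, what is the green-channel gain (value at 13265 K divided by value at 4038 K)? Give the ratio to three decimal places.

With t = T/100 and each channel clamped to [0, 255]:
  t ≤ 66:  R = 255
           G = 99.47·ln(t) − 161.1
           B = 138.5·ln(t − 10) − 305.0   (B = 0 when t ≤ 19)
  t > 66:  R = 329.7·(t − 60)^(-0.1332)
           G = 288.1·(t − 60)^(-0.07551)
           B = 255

At 4038 K (t = 40.38):
  G = 99.47·ln 40.38 − 161.1 = 99.47·3.6983 − 161.1 = 206.773.
At 13265 K (t = 132.65):
  G = 288.1·(132.65 − 60)^(-0.07551) = 288.1·72.65^(-0.07551) = 288.1·0.72353 = 208.450.
Gain = 208.450 / 206.773 = 1.0081 → 1.008.

1.008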